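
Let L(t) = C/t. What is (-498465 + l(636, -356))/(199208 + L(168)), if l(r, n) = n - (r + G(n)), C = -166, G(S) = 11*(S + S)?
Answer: -41296500/16733389 ≈ -2.4679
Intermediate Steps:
G(S) = 22*S (G(S) = 11*(2*S) = 22*S)
L(t) = -166/t
l(r, n) = -r - 21*n (l(r, n) = n - (r + 22*n) = n + (-r - 22*n) = -r - 21*n)
(-498465 + l(636, -356))/(199208 + L(168)) = (-498465 + (-1*636 - 21*(-356)))/(199208 - 166/168) = (-498465 + (-636 + 7476))/(199208 - 166*1/168) = (-498465 + 6840)/(199208 - 83/84) = -491625/16733389/84 = -491625*84/16733389 = -41296500/16733389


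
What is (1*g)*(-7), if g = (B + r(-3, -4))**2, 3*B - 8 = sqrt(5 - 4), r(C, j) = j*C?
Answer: -1575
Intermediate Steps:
r(C, j) = C*j
B = 3 (B = 8/3 + sqrt(5 - 4)/3 = 8/3 + sqrt(1)/3 = 8/3 + (1/3)*1 = 8/3 + 1/3 = 3)
g = 225 (g = (3 - 3*(-4))**2 = (3 + 12)**2 = 15**2 = 225)
(1*g)*(-7) = (1*225)*(-7) = 225*(-7) = -1575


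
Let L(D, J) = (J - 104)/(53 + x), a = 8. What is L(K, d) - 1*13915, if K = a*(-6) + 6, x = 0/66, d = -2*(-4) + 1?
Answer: -737590/53 ≈ -13917.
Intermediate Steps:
d = 9 (d = 8 + 1 = 9)
x = 0 (x = 0*(1/66) = 0)
K = -42 (K = 8*(-6) + 6 = -48 + 6 = -42)
L(D, J) = -104/53 + J/53 (L(D, J) = (J - 104)/(53 + 0) = (-104 + J)/53 = (-104 + J)*(1/53) = -104/53 + J/53)
L(K, d) - 1*13915 = (-104/53 + (1/53)*9) - 1*13915 = (-104/53 + 9/53) - 13915 = -95/53 - 13915 = -737590/53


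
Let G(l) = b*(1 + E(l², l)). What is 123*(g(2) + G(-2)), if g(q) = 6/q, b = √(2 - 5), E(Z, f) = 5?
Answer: 369 + 738*I*√3 ≈ 369.0 + 1278.3*I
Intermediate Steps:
b = I*√3 (b = √(-3) = I*√3 ≈ 1.732*I)
G(l) = 6*I*√3 (G(l) = (I*√3)*(1 + 5) = (I*√3)*6 = 6*I*√3)
123*(g(2) + G(-2)) = 123*(6/2 + 6*I*√3) = 123*(6*(½) + 6*I*√3) = 123*(3 + 6*I*√3) = 369 + 738*I*√3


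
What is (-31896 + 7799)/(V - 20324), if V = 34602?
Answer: -24097/14278 ≈ -1.6877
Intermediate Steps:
(-31896 + 7799)/(V - 20324) = (-31896 + 7799)/(34602 - 20324) = -24097/14278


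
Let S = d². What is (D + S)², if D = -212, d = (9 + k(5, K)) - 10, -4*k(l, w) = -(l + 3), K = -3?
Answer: 44521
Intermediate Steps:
k(l, w) = ¾ + l/4 (k(l, w) = -(-1)*(l + 3)/4 = -(-1)*(3 + l)/4 = -(-3 - l)/4 = ¾ + l/4)
d = 1 (d = (9 + (¾ + (¼)*5)) - 10 = (9 + (¾ + 5/4)) - 10 = (9 + 2) - 10 = 11 - 10 = 1)
S = 1 (S = 1² = 1)
(D + S)² = (-212 + 1)² = (-211)² = 44521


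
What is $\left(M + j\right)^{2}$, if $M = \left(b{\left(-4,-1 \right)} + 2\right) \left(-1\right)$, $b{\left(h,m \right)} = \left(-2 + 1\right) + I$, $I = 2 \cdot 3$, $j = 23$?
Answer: $256$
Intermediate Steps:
$I = 6$
$b{\left(h,m \right)} = 5$ ($b{\left(h,m \right)} = \left(-2 + 1\right) + 6 = -1 + 6 = 5$)
$M = -7$ ($M = \left(5 + 2\right) \left(-1\right) = 7 \left(-1\right) = -7$)
$\left(M + j\right)^{2} = \left(-7 + 23\right)^{2} = 16^{2} = 256$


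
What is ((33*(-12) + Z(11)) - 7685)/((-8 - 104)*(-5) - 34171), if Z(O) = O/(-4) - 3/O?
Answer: 355697/1478884 ≈ 0.24052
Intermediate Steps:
Z(O) = -3/O - O/4 (Z(O) = O*(-¼) - 3/O = -O/4 - 3/O = -3/O - O/4)
((33*(-12) + Z(11)) - 7685)/((-8 - 104)*(-5) - 34171) = ((33*(-12) + (-3/11 - ¼*11)) - 7685)/((-8 - 104)*(-5) - 34171) = ((-396 + (-3*1/11 - 11/4)) - 7685)/(-112*(-5) - 34171) = ((-396 + (-3/11 - 11/4)) - 7685)/(560 - 34171) = ((-396 - 133/44) - 7685)/(-33611) = (-17557/44 - 7685)*(-1/33611) = -355697/44*(-1/33611) = 355697/1478884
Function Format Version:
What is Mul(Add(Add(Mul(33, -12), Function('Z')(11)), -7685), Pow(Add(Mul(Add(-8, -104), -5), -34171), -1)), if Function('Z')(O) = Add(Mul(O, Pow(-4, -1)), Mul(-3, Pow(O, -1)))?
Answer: Rational(355697, 1478884) ≈ 0.24052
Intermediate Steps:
Function('Z')(O) = Add(Mul(-3, Pow(O, -1)), Mul(Rational(-1, 4), O)) (Function('Z')(O) = Add(Mul(O, Rational(-1, 4)), Mul(-3, Pow(O, -1))) = Add(Mul(Rational(-1, 4), O), Mul(-3, Pow(O, -1))) = Add(Mul(-3, Pow(O, -1)), Mul(Rational(-1, 4), O)))
Mul(Add(Add(Mul(33, -12), Function('Z')(11)), -7685), Pow(Add(Mul(Add(-8, -104), -5), -34171), -1)) = Mul(Add(Add(Mul(33, -12), Add(Mul(-3, Pow(11, -1)), Mul(Rational(-1, 4), 11))), -7685), Pow(Add(Mul(Add(-8, -104), -5), -34171), -1)) = Mul(Add(Add(-396, Add(Mul(-3, Rational(1, 11)), Rational(-11, 4))), -7685), Pow(Add(Mul(-112, -5), -34171), -1)) = Mul(Add(Add(-396, Add(Rational(-3, 11), Rational(-11, 4))), -7685), Pow(Add(560, -34171), -1)) = Mul(Add(Add(-396, Rational(-133, 44)), -7685), Pow(-33611, -1)) = Mul(Add(Rational(-17557, 44), -7685), Rational(-1, 33611)) = Mul(Rational(-355697, 44), Rational(-1, 33611)) = Rational(355697, 1478884)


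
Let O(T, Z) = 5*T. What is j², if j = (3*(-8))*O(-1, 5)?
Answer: 14400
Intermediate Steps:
j = 120 (j = (3*(-8))*(5*(-1)) = -24*(-5) = 120)
j² = 120² = 14400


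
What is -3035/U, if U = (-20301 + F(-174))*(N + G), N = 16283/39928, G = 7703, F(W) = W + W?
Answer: 121181480/6351253841883 ≈ 1.9080e-5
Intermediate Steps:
F(W) = 2*W
N = 16283/39928 (N = 16283*(1/39928) = 16283/39928 ≈ 0.40781)
U = -6351253841883/39928 (U = (-20301 + 2*(-174))*(16283/39928 + 7703) = (-20301 - 348)*(307581667/39928) = -20649*307581667/39928 = -6351253841883/39928 ≈ -1.5907e+8)
-3035/U = -3035/(-6351253841883/39928) = -3035*(-39928/6351253841883) = 121181480/6351253841883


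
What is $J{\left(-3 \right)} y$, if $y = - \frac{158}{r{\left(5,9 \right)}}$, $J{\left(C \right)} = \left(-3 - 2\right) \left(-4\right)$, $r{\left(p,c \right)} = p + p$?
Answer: $-316$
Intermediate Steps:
$r{\left(p,c \right)} = 2 p$
$J{\left(C \right)} = 20$ ($J{\left(C \right)} = \left(-5\right) \left(-4\right) = 20$)
$y = - \frac{79}{5}$ ($y = - \frac{158}{2 \cdot 5} = - \frac{158}{10} = \left(-158\right) \frac{1}{10} = - \frac{79}{5} \approx -15.8$)
$J{\left(-3 \right)} y = 20 \left(- \frac{79}{5}\right) = -316$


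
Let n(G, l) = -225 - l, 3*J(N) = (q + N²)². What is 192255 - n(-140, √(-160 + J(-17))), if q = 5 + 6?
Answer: 192480 + 4*√1865 ≈ 1.9265e+5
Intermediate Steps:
q = 11
J(N) = (11 + N²)²/3
192255 - n(-140, √(-160 + J(-17))) = 192255 - (-225 - √(-160 + (11 + (-17)²)²/3)) = 192255 - (-225 - √(-160 + (11 + 289)²/3)) = 192255 - (-225 - √(-160 + (⅓)*300²)) = 192255 - (-225 - √(-160 + (⅓)*90000)) = 192255 - (-225 - √(-160 + 30000)) = 192255 - (-225 - √29840) = 192255 - (-225 - 4*√1865) = 192255 + (225 + 4*√1865) = 192480 + 4*√1865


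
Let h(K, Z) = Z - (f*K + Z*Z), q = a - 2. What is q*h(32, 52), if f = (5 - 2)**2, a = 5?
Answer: -8820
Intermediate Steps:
f = 9 (f = 3**2 = 9)
q = 3 (q = 5 - 2 = 3)
h(K, Z) = Z - Z**2 - 9*K (h(K, Z) = Z - (9*K + Z*Z) = Z - (9*K + Z**2) = Z - (Z**2 + 9*K) = Z + (-Z**2 - 9*K) = Z - Z**2 - 9*K)
q*h(32, 52) = 3*(52 - 1*52**2 - 9*32) = 3*(52 - 1*2704 - 288) = 3*(52 - 2704 - 288) = 3*(-2940) = -8820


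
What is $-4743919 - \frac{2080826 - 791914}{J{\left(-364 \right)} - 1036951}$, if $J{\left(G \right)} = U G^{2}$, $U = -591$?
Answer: $- \frac{376392432730041}{79342087} \approx -4.7439 \cdot 10^{6}$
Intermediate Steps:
$J{\left(G \right)} = - 591 G^{2}$
$-4743919 - \frac{2080826 - 791914}{J{\left(-364 \right)} - 1036951} = -4743919 - \frac{2080826 - 791914}{- 591 \left(-364\right)^{2} - 1036951} = -4743919 - \frac{1288912}{\left(-591\right) 132496 - 1036951} = -4743919 - \frac{1288912}{-78305136 - 1036951} = -4743919 - \frac{1288912}{-79342087} = -4743919 - 1288912 \left(- \frac{1}{79342087}\right) = -4743919 - - \frac{1288912}{79342087} = -4743919 + \frac{1288912}{79342087} = - \frac{376392432730041}{79342087}$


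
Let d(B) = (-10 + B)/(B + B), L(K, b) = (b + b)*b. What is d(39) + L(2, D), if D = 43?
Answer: 288473/78 ≈ 3698.4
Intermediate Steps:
L(K, b) = 2*b² (L(K, b) = (2*b)*b = 2*b²)
d(B) = (-10 + B)/(2*B) (d(B) = (-10 + B)/((2*B)) = (-10 + B)*(1/(2*B)) = (-10 + B)/(2*B))
d(39) + L(2, D) = (½)*(-10 + 39)/39 + 2*43² = (½)*(1/39)*29 + 2*1849 = 29/78 + 3698 = 288473/78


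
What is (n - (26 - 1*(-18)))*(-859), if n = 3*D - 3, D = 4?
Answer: 30065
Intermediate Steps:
n = 9 (n = 3*4 - 3 = 12 - 3 = 9)
(n - (26 - 1*(-18)))*(-859) = (9 - (26 - 1*(-18)))*(-859) = (9 - (26 + 18))*(-859) = (9 - 1*44)*(-859) = (9 - 44)*(-859) = -35*(-859) = 30065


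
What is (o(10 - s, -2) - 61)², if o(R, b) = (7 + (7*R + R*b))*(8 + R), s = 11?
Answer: 2209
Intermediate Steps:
o(R, b) = (8 + R)*(7 + 7*R + R*b) (o(R, b) = (7 + 7*R + R*b)*(8 + R) = (8 + R)*(7 + 7*R + R*b))
(o(10 - s, -2) - 61)² = ((56 + 7*(10 - 1*11)² + 63*(10 - 1*11) - 2*(10 - 1*11)² + 8*(10 - 1*11)*(-2)) - 61)² = ((56 + 7*(10 - 11)² + 63*(10 - 11) - 2*(10 - 11)² + 8*(10 - 11)*(-2)) - 61)² = ((56 + 7*(-1)² + 63*(-1) - 2*(-1)² + 8*(-1)*(-2)) - 61)² = ((56 + 7*1 - 63 - 2*1 + 16) - 61)² = ((56 + 7 - 63 - 2 + 16) - 61)² = (14 - 61)² = (-47)² = 2209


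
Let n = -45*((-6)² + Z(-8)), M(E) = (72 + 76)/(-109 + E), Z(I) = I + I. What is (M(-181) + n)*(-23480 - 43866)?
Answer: 8793636604/145 ≈ 6.0646e+7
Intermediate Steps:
Z(I) = 2*I
M(E) = 148/(-109 + E)
n = -900 (n = -45*((-6)² + 2*(-8)) = -45*(36 - 16) = -45*20 = -900)
(M(-181) + n)*(-23480 - 43866) = (148/(-109 - 181) - 900)*(-23480 - 43866) = (148/(-290) - 900)*(-67346) = (148*(-1/290) - 900)*(-67346) = (-74/145 - 900)*(-67346) = -130574/145*(-67346) = 8793636604/145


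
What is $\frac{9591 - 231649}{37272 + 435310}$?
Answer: $- \frac{111029}{236291} \approx -0.46988$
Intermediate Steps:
$\frac{9591 - 231649}{37272 + 435310} = - \frac{222058}{472582} = \left(-222058\right) \frac{1}{472582} = - \frac{111029}{236291}$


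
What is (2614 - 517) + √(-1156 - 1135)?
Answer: 2097 + I*√2291 ≈ 2097.0 + 47.864*I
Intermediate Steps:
(2614 - 517) + √(-1156 - 1135) = 2097 + √(-2291) = 2097 + I*√2291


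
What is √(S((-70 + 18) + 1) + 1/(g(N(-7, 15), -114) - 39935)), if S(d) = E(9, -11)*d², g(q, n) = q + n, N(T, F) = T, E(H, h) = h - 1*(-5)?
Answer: I*√6259890965118/20028 ≈ 124.92*I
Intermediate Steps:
E(H, h) = 5 + h (E(H, h) = h + 5 = 5 + h)
g(q, n) = n + q
S(d) = -6*d² (S(d) = (5 - 11)*d² = -6*d²)
√(S((-70 + 18) + 1) + 1/(g(N(-7, 15), -114) - 39935)) = √(-6*((-70 + 18) + 1)² + 1/((-114 - 7) - 39935)) = √(-6*(-52 + 1)² + 1/(-121 - 39935)) = √(-6*(-51)² + 1/(-40056)) = √(-6*2601 - 1/40056) = √(-15606 - 1/40056) = √(-625113937/40056) = I*√6259890965118/20028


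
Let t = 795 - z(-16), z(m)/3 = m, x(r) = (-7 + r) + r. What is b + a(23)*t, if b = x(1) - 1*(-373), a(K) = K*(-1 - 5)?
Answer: -115966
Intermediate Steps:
x(r) = -7 + 2*r
z(m) = 3*m
a(K) = -6*K (a(K) = K*(-6) = -6*K)
t = 843 (t = 795 - 3*(-16) = 795 - 1*(-48) = 795 + 48 = 843)
b = 368 (b = (-7 + 2*1) - 1*(-373) = (-7 + 2) + 373 = -5 + 373 = 368)
b + a(23)*t = 368 - 6*23*843 = 368 - 138*843 = 368 - 116334 = -115966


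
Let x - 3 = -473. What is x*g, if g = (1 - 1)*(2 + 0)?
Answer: 0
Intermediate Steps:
x = -470 (x = 3 - 473 = -470)
g = 0 (g = 0*2 = 0)
x*g = -470*0 = 0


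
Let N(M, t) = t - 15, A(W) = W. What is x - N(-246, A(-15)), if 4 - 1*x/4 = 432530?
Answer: -1730074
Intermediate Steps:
x = -1730104 (x = 16 - 4*432530 = 16 - 1730120 = -1730104)
N(M, t) = -15 + t
x - N(-246, A(-15)) = -1730104 - (-15 - 15) = -1730104 - 1*(-30) = -1730104 + 30 = -1730074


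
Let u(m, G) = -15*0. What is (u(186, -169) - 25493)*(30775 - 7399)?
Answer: -595924368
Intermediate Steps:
u(m, G) = 0
(u(186, -169) - 25493)*(30775 - 7399) = (0 - 25493)*(30775 - 7399) = -25493*23376 = -595924368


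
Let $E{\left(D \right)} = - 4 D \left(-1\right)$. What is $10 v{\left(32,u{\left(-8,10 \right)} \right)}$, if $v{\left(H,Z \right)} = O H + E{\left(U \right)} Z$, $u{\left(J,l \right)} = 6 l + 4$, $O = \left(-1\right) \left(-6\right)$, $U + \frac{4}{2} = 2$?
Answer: $1920$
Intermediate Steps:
$U = 0$ ($U = -2 + 2 = 0$)
$E{\left(D \right)} = 4 D$
$O = 6$
$u{\left(J,l \right)} = 4 + 6 l$
$v{\left(H,Z \right)} = 6 H$ ($v{\left(H,Z \right)} = 6 H + 4 \cdot 0 Z = 6 H + 0 Z = 6 H + 0 = 6 H$)
$10 v{\left(32,u{\left(-8,10 \right)} \right)} = 10 \cdot 6 \cdot 32 = 10 \cdot 192 = 1920$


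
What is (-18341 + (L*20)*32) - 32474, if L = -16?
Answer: -61055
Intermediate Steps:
(-18341 + (L*20)*32) - 32474 = (-18341 - 16*20*32) - 32474 = (-18341 - 320*32) - 32474 = (-18341 - 10240) - 32474 = -28581 - 32474 = -61055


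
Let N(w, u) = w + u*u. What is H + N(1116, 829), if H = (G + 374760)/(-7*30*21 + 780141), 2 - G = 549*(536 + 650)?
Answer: 533979587615/775731 ≈ 6.8836e+5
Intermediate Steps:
N(w, u) = w + u**2
G = -651112 (G = 2 - 549*(536 + 650) = 2 - 549*1186 = 2 - 1*651114 = 2 - 651114 = -651112)
H = -276352/775731 (H = (-651112 + 374760)/(-7*30*21 + 780141) = -276352/(-210*21 + 780141) = -276352/(-4410 + 780141) = -276352/775731 ≈ -0.35625)
H + N(1116, 829) = -276352/775731 + (1116 + 829**2) = -276352/775731 + (1116 + 687241) = -276352/775731 + 688357 = 533979587615/775731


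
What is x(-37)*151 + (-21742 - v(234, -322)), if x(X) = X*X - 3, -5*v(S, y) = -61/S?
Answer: 215893019/1170 ≈ 1.8452e+5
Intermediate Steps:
v(S, y) = 61/(5*S) (v(S, y) = -(-61)/(5*S) = 61/(5*S))
x(X) = -3 + X**2 (x(X) = X**2 - 3 = -3 + X**2)
x(-37)*151 + (-21742 - v(234, -322)) = (-3 + (-37)**2)*151 + (-21742 - 61/(5*234)) = (-3 + 1369)*151 + (-21742 - 61/(5*234)) = 1366*151 + (-21742 - 1*61/1170) = 206266 + (-21742 - 61/1170) = 206266 - 25438201/1170 = 215893019/1170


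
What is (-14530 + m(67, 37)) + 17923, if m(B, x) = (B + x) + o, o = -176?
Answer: 3321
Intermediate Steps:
m(B, x) = -176 + B + x (m(B, x) = (B + x) - 176 = -176 + B + x)
(-14530 + m(67, 37)) + 17923 = (-14530 + (-176 + 67 + 37)) + 17923 = (-14530 - 72) + 17923 = -14602 + 17923 = 3321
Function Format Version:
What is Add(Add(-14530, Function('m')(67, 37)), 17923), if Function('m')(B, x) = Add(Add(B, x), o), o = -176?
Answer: 3321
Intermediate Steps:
Function('m')(B, x) = Add(-176, B, x) (Function('m')(B, x) = Add(Add(B, x), -176) = Add(-176, B, x))
Add(Add(-14530, Function('m')(67, 37)), 17923) = Add(Add(-14530, Add(-176, 67, 37)), 17923) = Add(Add(-14530, -72), 17923) = Add(-14602, 17923) = 3321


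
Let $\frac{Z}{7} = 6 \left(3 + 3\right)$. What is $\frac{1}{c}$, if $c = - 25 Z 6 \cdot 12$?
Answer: $- \frac{1}{453600} \approx -2.2046 \cdot 10^{-6}$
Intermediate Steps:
$Z = 252$ ($Z = 7 \cdot 6 \left(3 + 3\right) = 7 \cdot 6 \cdot 6 = 7 \cdot 36 = 252$)
$c = -453600$ ($c = \left(-25\right) 252 \cdot 6 \cdot 12 = \left(-6300\right) 72 = -453600$)
$\frac{1}{c} = \frac{1}{-453600} = - \frac{1}{453600}$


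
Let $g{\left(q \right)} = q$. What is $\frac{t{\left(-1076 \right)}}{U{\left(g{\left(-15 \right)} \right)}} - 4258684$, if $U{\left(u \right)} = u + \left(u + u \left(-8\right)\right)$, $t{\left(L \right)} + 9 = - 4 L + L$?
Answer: $- \frac{127759447}{30} \approx -4.2586 \cdot 10^{6}$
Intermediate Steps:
$t{\left(L \right)} = -9 - 3 L$ ($t{\left(L \right)} = -9 + \left(- 4 L + L\right) = -9 - 3 L$)
$U{\left(u \right)} = - 6 u$ ($U{\left(u \right)} = u + \left(u - 8 u\right) = u - 7 u = - 6 u$)
$\frac{t{\left(-1076 \right)}}{U{\left(g{\left(-15 \right)} \right)}} - 4258684 = \frac{-9 - -3228}{\left(-6\right) \left(-15\right)} - 4258684 = \frac{-9 + 3228}{90} - 4258684 = 3219 \cdot \frac{1}{90} - 4258684 = \frac{1073}{30} - 4258684 = - \frac{127759447}{30}$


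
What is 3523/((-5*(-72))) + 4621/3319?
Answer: 13356397/1194840 ≈ 11.178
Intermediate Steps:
3523/((-5*(-72))) + 4621/3319 = 3523/360 + 4621*(1/3319) = 3523*(1/360) + 4621/3319 = 3523/360 + 4621/3319 = 13356397/1194840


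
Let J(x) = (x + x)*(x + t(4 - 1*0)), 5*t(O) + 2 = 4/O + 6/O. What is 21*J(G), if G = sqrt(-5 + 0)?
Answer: -210 + 21*I*sqrt(5)/5 ≈ -210.0 + 9.3915*I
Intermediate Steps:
t(O) = -2/5 + 2/O (t(O) = -2/5 + (4/O + 6/O)/5 = -2/5 + (10/O)/5 = -2/5 + 2/O)
G = I*sqrt(5) (G = sqrt(-5) = I*sqrt(5) ≈ 2.2361*I)
J(x) = 2*x*(1/10 + x) (J(x) = (x + x)*(x + (-2/5 + 2/(4 - 1*0))) = (2*x)*(x + (-2/5 + 2/(4 + 0))) = (2*x)*(x + (-2/5 + 2/4)) = (2*x)*(x + (-2/5 + 2*(1/4))) = (2*x)*(x + (-2/5 + 1/2)) = (2*x)*(x + 1/10) = (2*x)*(1/10 + x) = 2*x*(1/10 + x))
21*J(G) = 21*((I*sqrt(5))*(1 + 10*(I*sqrt(5)))/5) = 21*((I*sqrt(5))*(1 + 10*I*sqrt(5))/5) = 21*(I*sqrt(5)*(1 + 10*I*sqrt(5))/5) = 21*I*sqrt(5)*(1 + 10*I*sqrt(5))/5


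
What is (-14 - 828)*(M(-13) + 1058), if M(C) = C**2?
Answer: -1033134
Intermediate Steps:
(-14 - 828)*(M(-13) + 1058) = (-14 - 828)*((-13)**2 + 1058) = -842*(169 + 1058) = -842*1227 = -1033134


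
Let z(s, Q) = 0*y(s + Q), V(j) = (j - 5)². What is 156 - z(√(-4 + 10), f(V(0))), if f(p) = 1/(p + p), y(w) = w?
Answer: 156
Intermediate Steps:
V(j) = (-5 + j)²
f(p) = 1/(2*p)
z(s, Q) = 0 (z(s, Q) = 0*(s + Q) = 0*(Q + s) = 0)
156 - z(√(-4 + 10), f(V(0))) = 156 - 1*0 = 156 + 0 = 156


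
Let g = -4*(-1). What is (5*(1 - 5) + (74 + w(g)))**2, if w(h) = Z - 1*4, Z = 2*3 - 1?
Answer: 3025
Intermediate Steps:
Z = 5 (Z = 6 - 1 = 5)
g = 4
w(h) = 1 (w(h) = 5 - 1*4 = 5 - 4 = 1)
(5*(1 - 5) + (74 + w(g)))**2 = (5*(1 - 5) + (74 + 1))**2 = (5*(-4) + 75)**2 = (-20 + 75)**2 = 55**2 = 3025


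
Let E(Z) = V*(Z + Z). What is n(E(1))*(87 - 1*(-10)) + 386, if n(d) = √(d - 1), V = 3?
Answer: 386 + 97*√5 ≈ 602.90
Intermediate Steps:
E(Z) = 6*Z (E(Z) = 3*(Z + Z) = 3*(2*Z) = 6*Z)
n(d) = √(-1 + d)
n(E(1))*(87 - 1*(-10)) + 386 = √(-1 + 6*1)*(87 - 1*(-10)) + 386 = √(-1 + 6)*(87 + 10) + 386 = √5*97 + 386 = 97*√5 + 386 = 386 + 97*√5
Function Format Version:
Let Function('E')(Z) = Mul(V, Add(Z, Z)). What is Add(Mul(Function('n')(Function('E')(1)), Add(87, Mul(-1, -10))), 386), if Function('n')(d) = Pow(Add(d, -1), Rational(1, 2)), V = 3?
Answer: Add(386, Mul(97, Pow(5, Rational(1, 2)))) ≈ 602.90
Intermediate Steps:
Function('E')(Z) = Mul(6, Z) (Function('E')(Z) = Mul(3, Add(Z, Z)) = Mul(3, Mul(2, Z)) = Mul(6, Z))
Function('n')(d) = Pow(Add(-1, d), Rational(1, 2))
Add(Mul(Function('n')(Function('E')(1)), Add(87, Mul(-1, -10))), 386) = Add(Mul(Pow(Add(-1, Mul(6, 1)), Rational(1, 2)), Add(87, Mul(-1, -10))), 386) = Add(Mul(Pow(Add(-1, 6), Rational(1, 2)), Add(87, 10)), 386) = Add(Mul(Pow(5, Rational(1, 2)), 97), 386) = Add(Mul(97, Pow(5, Rational(1, 2))), 386) = Add(386, Mul(97, Pow(5, Rational(1, 2))))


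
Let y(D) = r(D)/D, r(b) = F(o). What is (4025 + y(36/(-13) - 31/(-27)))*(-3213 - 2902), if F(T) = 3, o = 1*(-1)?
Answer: -13998286780/569 ≈ -2.4602e+7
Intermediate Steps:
o = -1
r(b) = 3
y(D) = 3/D
(4025 + y(36/(-13) - 31/(-27)))*(-3213 - 2902) = (4025 + 3/(36/(-13) - 31/(-27)))*(-3213 - 2902) = (4025 + 3/(36*(-1/13) - 31*(-1/27)))*(-6115) = (4025 + 3/(-36/13 + 31/27))*(-6115) = (4025 + 3/(-569/351))*(-6115) = (4025 + 3*(-351/569))*(-6115) = (4025 - 1053/569)*(-6115) = (2289172/569)*(-6115) = -13998286780/569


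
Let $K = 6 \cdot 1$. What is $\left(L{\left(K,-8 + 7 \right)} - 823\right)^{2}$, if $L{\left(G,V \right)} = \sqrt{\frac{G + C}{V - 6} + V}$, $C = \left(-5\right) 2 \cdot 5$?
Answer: $\frac{\left(5761 - \sqrt{259}\right)^{2}}{49} \approx 6.7355 \cdot 10^{5}$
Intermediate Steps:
$C = -50$ ($C = \left(-10\right) 5 = -50$)
$K = 6$
$L{\left(G,V \right)} = \sqrt{V + \frac{-50 + G}{-6 + V}}$ ($L{\left(G,V \right)} = \sqrt{\frac{G - 50}{V - 6} + V} = \sqrt{\frac{-50 + G}{-6 + V} + V} = \sqrt{V + \frac{-50 + G}{-6 + V}}$)
$\left(L{\left(K,-8 + 7 \right)} - 823\right)^{2} = \left(\sqrt{\frac{-50 + 6 + \left(-8 + 7\right) \left(-6 + \left(-8 + 7\right)\right)}{-6 + \left(-8 + 7\right)}} - 823\right)^{2} = \left(\sqrt{\frac{-50 + 6 - \left(-6 - 1\right)}{-6 - 1}} - 823\right)^{2} = \left(\sqrt{\frac{-50 + 6 - -7}{-7}} - 823\right)^{2} = \left(\sqrt{- \frac{-50 + 6 + 7}{7}} - 823\right)^{2} = \left(\sqrt{\left(- \frac{1}{7}\right) \left(-37\right)} - 823\right)^{2} = \left(\sqrt{\frac{37}{7}} - 823\right)^{2} = \left(\frac{\sqrt{259}}{7} - 823\right)^{2} = \left(-823 + \frac{\sqrt{259}}{7}\right)^{2}$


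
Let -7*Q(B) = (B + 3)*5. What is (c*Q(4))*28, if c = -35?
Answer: 4900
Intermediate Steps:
Q(B) = -15/7 - 5*B/7 (Q(B) = -(B + 3)*5/7 = -(3 + B)*5/7 = -(15 + 5*B)/7 = -15/7 - 5*B/7)
(c*Q(4))*28 = -35*(-15/7 - 5/7*4)*28 = -35*(-15/7 - 20/7)*28 = -35*(-5)*28 = 175*28 = 4900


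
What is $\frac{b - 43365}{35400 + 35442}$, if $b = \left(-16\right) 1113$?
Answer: $- \frac{20391}{23614} \approx -0.86351$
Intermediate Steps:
$b = -17808$
$\frac{b - 43365}{35400 + 35442} = \frac{-17808 - 43365}{35400 + 35442} = - \frac{61173}{70842} = \left(-61173\right) \frac{1}{70842} = - \frac{20391}{23614}$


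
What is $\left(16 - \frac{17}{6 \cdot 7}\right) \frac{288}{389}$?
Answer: $\frac{31440}{2723} \approx 11.546$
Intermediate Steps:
$\left(16 - \frac{17}{6 \cdot 7}\right) \frac{288}{389} = \left(16 - \frac{17}{42}\right) 288 \cdot \frac{1}{389} = \left(16 - \frac{17}{42}\right) \frac{288}{389} = \frac{655}{42} \cdot \frac{288}{389} = \frac{31440}{2723}$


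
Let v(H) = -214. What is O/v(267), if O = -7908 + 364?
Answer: 3772/107 ≈ 35.252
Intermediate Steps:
O = -7544
O/v(267) = -7544/(-214) = -7544*(-1/214) = 3772/107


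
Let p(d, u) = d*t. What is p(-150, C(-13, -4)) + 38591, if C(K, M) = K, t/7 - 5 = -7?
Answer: 40691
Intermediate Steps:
t = -14 (t = 35 + 7*(-7) = 35 - 49 = -14)
p(d, u) = -14*d (p(d, u) = d*(-14) = -14*d)
p(-150, C(-13, -4)) + 38591 = -14*(-150) + 38591 = 2100 + 38591 = 40691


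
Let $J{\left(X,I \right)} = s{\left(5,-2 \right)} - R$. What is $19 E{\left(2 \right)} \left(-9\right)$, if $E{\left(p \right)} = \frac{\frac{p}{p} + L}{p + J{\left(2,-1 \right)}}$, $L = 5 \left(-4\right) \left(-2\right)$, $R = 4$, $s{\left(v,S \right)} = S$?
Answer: $\frac{7011}{4} \approx 1752.8$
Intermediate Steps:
$J{\left(X,I \right)} = -6$ ($J{\left(X,I \right)} = -2 - 4 = -6$)
$L = 40$ ($L = \left(-20\right) \left(-2\right) = 40$)
$E{\left(p \right)} = \frac{41}{-6 + p}$ ($E{\left(p \right)} = \frac{\frac{p}{p} + 40}{p - 6} = \frac{1 + 40}{-6 + p} = \frac{41}{-6 + p}$)
$19 E{\left(2 \right)} \left(-9\right) = 19 \frac{41}{-6 + 2} \left(-9\right) = 19 \frac{41}{-4} \left(-9\right) = 19 \cdot 41 \left(- \frac{1}{4}\right) \left(-9\right) = 19 \left(- \frac{41}{4}\right) \left(-9\right) = \left(- \frac{779}{4}\right) \left(-9\right) = \frac{7011}{4}$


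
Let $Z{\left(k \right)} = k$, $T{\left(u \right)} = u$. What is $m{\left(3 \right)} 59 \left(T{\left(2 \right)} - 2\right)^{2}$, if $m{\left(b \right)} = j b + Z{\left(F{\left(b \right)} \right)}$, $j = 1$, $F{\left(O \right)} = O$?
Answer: $0$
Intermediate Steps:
$m{\left(b \right)} = 2 b$ ($m{\left(b \right)} = 1 b + b = b + b = 2 b$)
$m{\left(3 \right)} 59 \left(T{\left(2 \right)} - 2\right)^{2} = 2 \cdot 3 \cdot 59 \left(2 - 2\right)^{2} = 6 \cdot 59 \cdot 0^{2} = 354 \cdot 0 = 0$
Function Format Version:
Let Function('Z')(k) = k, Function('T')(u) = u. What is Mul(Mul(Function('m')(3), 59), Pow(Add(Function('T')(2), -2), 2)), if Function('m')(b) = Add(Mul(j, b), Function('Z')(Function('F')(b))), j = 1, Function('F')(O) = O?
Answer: 0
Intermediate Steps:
Function('m')(b) = Mul(2, b) (Function('m')(b) = Add(Mul(1, b), b) = Add(b, b) = Mul(2, b))
Mul(Mul(Function('m')(3), 59), Pow(Add(Function('T')(2), -2), 2)) = Mul(Mul(Mul(2, 3), 59), Pow(Add(2, -2), 2)) = Mul(Mul(6, 59), Pow(0, 2)) = Mul(354, 0) = 0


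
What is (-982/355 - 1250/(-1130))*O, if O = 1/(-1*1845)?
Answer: 7399/8223575 ≈ 0.00089973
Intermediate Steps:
O = -1/1845 (O = 1/(-1845) = -1/1845 ≈ -0.00054201)
(-982/355 - 1250/(-1130))*O = (-982/355 - 1250/(-1130))*(-1/1845) = (-982*1/355 - 1250*(-1/1130))*(-1/1845) = (-982/355 + 125/113)*(-1/1845) = -66591/40115*(-1/1845) = 7399/8223575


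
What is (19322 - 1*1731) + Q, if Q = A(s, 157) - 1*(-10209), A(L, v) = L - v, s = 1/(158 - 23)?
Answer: 3731806/135 ≈ 27643.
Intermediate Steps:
s = 1/135 ≈ 0.0074074
Q = 1357021/135 (Q = (1/135 - 1*157) - 1*(-10209) = (1/135 - 157) + 10209 = -21194/135 + 10209 = 1357021/135 ≈ 10052.)
(19322 - 1*1731) + Q = (19322 - 1*1731) + 1357021/135 = (19322 - 1731) + 1357021/135 = 17591 + 1357021/135 = 3731806/135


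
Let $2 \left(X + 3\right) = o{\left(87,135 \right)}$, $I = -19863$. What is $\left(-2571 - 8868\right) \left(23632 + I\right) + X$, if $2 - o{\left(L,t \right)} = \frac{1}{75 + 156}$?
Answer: $- \frac{19918479967}{462} \approx -4.3114 \cdot 10^{7}$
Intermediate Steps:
$o{\left(L,t \right)} = \frac{461}{231}$ ($o{\left(L,t \right)} = 2 - \frac{1}{75 + 156} = 2 - \frac{1}{231} = \frac{461}{231}$)
$X = - \frac{925}{462}$ ($X = -3 + \frac{1}{2} \cdot \frac{461}{231} = -3 + \frac{461}{462} = - \frac{925}{462} \approx -2.0022$)
$\left(-2571 - 8868\right) \left(23632 + I\right) + X = \left(-2571 - 8868\right) \left(23632 - 19863\right) - \frac{925}{462} = \left(-11439\right) 3769 - \frac{925}{462} = -43113591 - \frac{925}{462} = - \frac{19918479967}{462}$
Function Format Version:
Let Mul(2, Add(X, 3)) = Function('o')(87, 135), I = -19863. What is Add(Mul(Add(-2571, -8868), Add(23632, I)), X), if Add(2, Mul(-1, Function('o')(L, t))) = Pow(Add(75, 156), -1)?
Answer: Rational(-19918479967, 462) ≈ -4.3114e+7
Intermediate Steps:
Function('o')(L, t) = Rational(461, 231) (Function('o')(L, t) = Add(2, Mul(-1, Pow(Add(75, 156), -1))) = Add(2, Mul(-1, Pow(231, -1))) = Add(2, Mul(-1, Rational(1, 231))) = Add(2, Rational(-1, 231)) = Rational(461, 231))
X = Rational(-925, 462) (X = Add(-3, Mul(Rational(1, 2), Rational(461, 231))) = Add(-3, Rational(461, 462)) = Rational(-925, 462) ≈ -2.0022)
Add(Mul(Add(-2571, -8868), Add(23632, I)), X) = Add(Mul(Add(-2571, -8868), Add(23632, -19863)), Rational(-925, 462)) = Add(Mul(-11439, 3769), Rational(-925, 462)) = Add(-43113591, Rational(-925, 462)) = Rational(-19918479967, 462)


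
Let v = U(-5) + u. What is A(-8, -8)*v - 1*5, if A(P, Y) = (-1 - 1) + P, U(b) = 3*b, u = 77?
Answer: -625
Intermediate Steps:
A(P, Y) = -2 + P
v = 62 (v = 3*(-5) + 77 = -15 + 77 = 62)
A(-8, -8)*v - 1*5 = (-2 - 8)*62 - 1*5 = -10*62 - 5 = -620 - 5 = -625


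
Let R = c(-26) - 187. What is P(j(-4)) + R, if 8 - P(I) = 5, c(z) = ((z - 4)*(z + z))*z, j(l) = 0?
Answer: -40744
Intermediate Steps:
c(z) = 2*z²*(-4 + z) (c(z) = ((-4 + z)*(2*z))*z = (2*z*(-4 + z))*z = 2*z²*(-4 + z))
P(I) = 3 (P(I) = 8 - 1*5 = 8 - 5 = 3)
R = -40747 (R = 2*(-26)²*(-4 - 26) - 187 = 2*676*(-30) - 187 = -40560 - 187 = -40747)
P(j(-4)) + R = 3 - 40747 = -40744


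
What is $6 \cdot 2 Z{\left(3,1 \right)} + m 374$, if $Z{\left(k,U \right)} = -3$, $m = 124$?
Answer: $46340$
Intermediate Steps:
$6 \cdot 2 Z{\left(3,1 \right)} + m 374 = 6 \cdot 2 \left(-3\right) + 124 \cdot 374 = 12 \left(-3\right) + 46376 = -36 + 46376 = 46340$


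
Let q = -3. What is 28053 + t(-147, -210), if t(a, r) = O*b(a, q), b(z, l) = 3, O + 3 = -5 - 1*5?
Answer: 28014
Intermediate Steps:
O = -13 (O = -3 + (-5 - 1*5) = -3 + (-5 - 5) = -3 - 10 = -13)
t(a, r) = -39 (t(a, r) = -13*3 = -39)
28053 + t(-147, -210) = 28053 - 39 = 28014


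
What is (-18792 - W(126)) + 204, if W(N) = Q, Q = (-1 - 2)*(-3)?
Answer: -18597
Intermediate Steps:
Q = 9 (Q = -3*(-3) = 9)
W(N) = 9
(-18792 - W(126)) + 204 = (-18792 - 1*9) + 204 = (-18792 - 9) + 204 = -18801 + 204 = -18597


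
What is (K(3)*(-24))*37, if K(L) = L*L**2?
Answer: -23976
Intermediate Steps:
K(L) = L**3
(K(3)*(-24))*37 = (3**3*(-24))*37 = (27*(-24))*37 = -648*37 = -23976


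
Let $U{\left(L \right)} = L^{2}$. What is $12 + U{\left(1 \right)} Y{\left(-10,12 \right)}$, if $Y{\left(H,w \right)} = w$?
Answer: $24$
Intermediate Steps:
$12 + U{\left(1 \right)} Y{\left(-10,12 \right)} = 12 + 1^{2} \cdot 12 = 12 + 1 \cdot 12 = 12 + 12 = 24$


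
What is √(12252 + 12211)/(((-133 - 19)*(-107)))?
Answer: √24463/16264 ≈ 0.0096167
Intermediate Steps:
√(12252 + 12211)/(((-133 - 19)*(-107))) = √24463/((-152*(-107))) = √24463/16264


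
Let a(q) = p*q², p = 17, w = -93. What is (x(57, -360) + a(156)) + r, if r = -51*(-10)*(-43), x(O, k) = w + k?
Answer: 391329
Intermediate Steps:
x(O, k) = -93 + k
r = -21930 (r = 510*(-43) = -21930)
a(q) = 17*q²
(x(57, -360) + a(156)) + r = ((-93 - 360) + 17*156²) - 21930 = (-453 + 17*24336) - 21930 = (-453 + 413712) - 21930 = 413259 - 21930 = 391329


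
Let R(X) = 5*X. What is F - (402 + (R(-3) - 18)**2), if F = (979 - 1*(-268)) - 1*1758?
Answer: -2002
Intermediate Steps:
F = -511 (F = (979 + 268) - 1758 = 1247 - 1758 = -511)
F - (402 + (R(-3) - 18)**2) = -511 - (402 + (5*(-3) - 18)**2) = -511 - (402 + (-15 - 18)**2) = -511 - (402 + (-33)**2) = -511 - (402 + 1089) = -511 - 1*1491 = -511 - 1491 = -2002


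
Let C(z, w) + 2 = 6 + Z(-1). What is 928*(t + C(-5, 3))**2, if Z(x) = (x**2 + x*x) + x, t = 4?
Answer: 75168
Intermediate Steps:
Z(x) = x + 2*x**2 (Z(x) = (x**2 + x**2) + x = 2*x**2 + x = x + 2*x**2)
C(z, w) = 5 (C(z, w) = -2 + (6 - (1 + 2*(-1))) = -2 + (6 - (1 - 2)) = -2 + (6 - 1*(-1)) = -2 + (6 + 1) = -2 + 7 = 5)
928*(t + C(-5, 3))**2 = 928*(4 + 5)**2 = 928*9**2 = 928*81 = 75168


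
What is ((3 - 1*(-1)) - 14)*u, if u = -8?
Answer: 80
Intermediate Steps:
((3 - 1*(-1)) - 14)*u = ((3 - 1*(-1)) - 14)*(-8) = ((3 + 1) - 14)*(-8) = (4 - 14)*(-8) = -10*(-8) = 80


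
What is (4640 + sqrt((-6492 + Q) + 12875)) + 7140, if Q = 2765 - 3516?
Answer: 11780 + 16*sqrt(22) ≈ 11855.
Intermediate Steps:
Q = -751
(4640 + sqrt((-6492 + Q) + 12875)) + 7140 = (4640 + sqrt((-6492 - 751) + 12875)) + 7140 = (4640 + sqrt(-7243 + 12875)) + 7140 = (4640 + sqrt(5632)) + 7140 = (4640 + 16*sqrt(22)) + 7140 = 11780 + 16*sqrt(22)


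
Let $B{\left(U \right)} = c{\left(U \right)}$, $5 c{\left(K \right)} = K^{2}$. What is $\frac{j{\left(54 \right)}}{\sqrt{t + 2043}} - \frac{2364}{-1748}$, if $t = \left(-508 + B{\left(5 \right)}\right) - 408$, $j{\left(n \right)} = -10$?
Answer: $\frac{591}{437} - \frac{5 \sqrt{283}}{283} \approx 1.0552$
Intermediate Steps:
$c{\left(K \right)} = \frac{K^{2}}{5}$
$B{\left(U \right)} = \frac{U^{2}}{5}$
$t = -911$ ($t = \left(-508 + \frac{5^{2}}{5}\right) - 408 = \left(-508 + \frac{1}{5} \cdot 25\right) - 408 = \left(-508 + 5\right) - 408 = -503 - 408 = -911$)
$\frac{j{\left(54 \right)}}{\sqrt{t + 2043}} - \frac{2364}{-1748} = - \frac{10}{\sqrt{-911 + 2043}} - \frac{2364}{-1748} = - \frac{10}{\sqrt{1132}} - - \frac{591}{437} = - \frac{10}{2 \sqrt{283}} + \frac{591}{437} = - 10 \frac{\sqrt{283}}{566} + \frac{591}{437} = - \frac{5 \sqrt{283}}{283} + \frac{591}{437} = \frac{591}{437} - \frac{5 \sqrt{283}}{283}$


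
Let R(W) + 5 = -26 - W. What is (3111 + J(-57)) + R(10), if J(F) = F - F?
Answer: 3070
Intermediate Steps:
J(F) = 0
R(W) = -31 - W (R(W) = -5 + (-26 - W) = -31 - W)
(3111 + J(-57)) + R(10) = (3111 + 0) + (-31 - 1*10) = 3111 + (-31 - 10) = 3111 - 41 = 3070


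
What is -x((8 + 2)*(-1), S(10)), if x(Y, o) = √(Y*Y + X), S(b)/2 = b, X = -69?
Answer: -√31 ≈ -5.5678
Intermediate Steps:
S(b) = 2*b
x(Y, o) = √(-69 + Y²) (x(Y, o) = √(Y*Y - 69) = √(Y² - 69) = √(-69 + Y²))
-x((8 + 2)*(-1), S(10)) = -√(-69 + ((8 + 2)*(-1))²) = -√(-69 + (10*(-1))²) = -√(-69 + (-10)²) = -√(-69 + 100) = -√31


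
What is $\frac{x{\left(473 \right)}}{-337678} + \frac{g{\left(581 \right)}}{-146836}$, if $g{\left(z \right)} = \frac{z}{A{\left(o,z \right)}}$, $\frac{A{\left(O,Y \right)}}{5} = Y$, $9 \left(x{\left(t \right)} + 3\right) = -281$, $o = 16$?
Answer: $\frac{10140379}{101420359380} \approx 9.9984 \cdot 10^{-5}$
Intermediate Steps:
$x{\left(t \right)} = - \frac{308}{9}$ ($x{\left(t \right)} = -3 + \frac{1}{9} \left(-281\right) = -3 - \frac{281}{9} = - \frac{308}{9}$)
$A{\left(O,Y \right)} = 5 Y$
$g{\left(z \right)} = \frac{1}{5}$ ($g{\left(z \right)} = \frac{z}{5 z} = z \frac{1}{5 z} = \frac{1}{5}$)
$\frac{x{\left(473 \right)}}{-337678} + \frac{g{\left(581 \right)}}{-146836} = - \frac{308}{9 \left(-337678\right)} + \frac{1}{5 \left(-146836\right)} = \left(- \frac{308}{9}\right) \left(- \frac{1}{337678}\right) + \frac{1}{5} \left(- \frac{1}{146836}\right) = \frac{14}{138141} - \frac{1}{734180} = \frac{10140379}{101420359380}$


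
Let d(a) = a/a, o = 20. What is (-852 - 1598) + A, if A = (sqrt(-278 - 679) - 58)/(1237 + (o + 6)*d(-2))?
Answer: -3094408/1263 + I*sqrt(957)/1263 ≈ -2450.0 + 0.024494*I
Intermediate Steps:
d(a) = 1
A = -58/1263 + I*sqrt(957)/1263 (A = (sqrt(-278 - 679) - 58)/(1237 + (20 + 6)*1) = (sqrt(-957) - 58)/(1237 + 26*1) = (I*sqrt(957) - 58)/(1237 + 26) = (-58 + I*sqrt(957))/1263 = (-58 + I*sqrt(957))*(1/1263) = -58/1263 + I*sqrt(957)/1263 ≈ -0.045922 + 0.024494*I)
(-852 - 1598) + A = (-852 - 1598) + (-58/1263 + I*sqrt(957)/1263) = -2450 + (-58/1263 + I*sqrt(957)/1263) = -3094408/1263 + I*sqrt(957)/1263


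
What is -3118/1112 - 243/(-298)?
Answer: -164737/82844 ≈ -1.9885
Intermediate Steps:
-3118/1112 - 243/(-298) = -3118*1/1112 - 243*(-1/298) = -1559/556 + 243/298 = -164737/82844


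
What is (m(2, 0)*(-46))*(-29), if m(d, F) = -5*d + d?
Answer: -10672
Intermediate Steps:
m(d, F) = -4*d
(m(2, 0)*(-46))*(-29) = (-4*2*(-46))*(-29) = -8*(-46)*(-29) = 368*(-29) = -10672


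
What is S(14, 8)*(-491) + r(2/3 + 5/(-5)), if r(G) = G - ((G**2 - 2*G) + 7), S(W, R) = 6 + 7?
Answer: -57520/9 ≈ -6391.1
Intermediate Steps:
S(W, R) = 13
r(G) = -7 - G**2 + 3*G (r(G) = G - (7 + G**2 - 2*G) = G + (-7 - G**2 + 2*G) = -7 - G**2 + 3*G)
S(14, 8)*(-491) + r(2/3 + 5/(-5)) = 13*(-491) + (-7 - (2/3 + 5/(-5))**2 + 3*(2/3 + 5/(-5))) = -6383 + (-7 - (2*(1/3) + 5*(-1/5))**2 + 3*(2*(1/3) + 5*(-1/5))) = -6383 + (-7 - (2/3 - 1)**2 + 3*(2/3 - 1)) = -6383 + (-7 - (-1/3)**2 + 3*(-1/3)) = -6383 + (-7 - 1*1/9 - 1) = -6383 + (-7 - 1/9 - 1) = -6383 - 73/9 = -57520/9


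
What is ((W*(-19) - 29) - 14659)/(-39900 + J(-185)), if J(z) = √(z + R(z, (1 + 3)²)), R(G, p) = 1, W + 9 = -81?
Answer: 64727775/199001273 + 6489*I*√46/398002546 ≈ 0.32526 + 0.00011058*I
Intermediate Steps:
W = -90 (W = -9 - 81 = -90)
J(z) = √(1 + z) (J(z) = √(z + 1) = √(1 + z))
((W*(-19) - 29) - 14659)/(-39900 + J(-185)) = ((-90*(-19) - 29) - 14659)/(-39900 + √(1 - 185)) = ((1710 - 29) - 14659)/(-39900 + √(-184)) = (1681 - 14659)/(-39900 + 2*I*√46) = -12978/(-39900 + 2*I*√46)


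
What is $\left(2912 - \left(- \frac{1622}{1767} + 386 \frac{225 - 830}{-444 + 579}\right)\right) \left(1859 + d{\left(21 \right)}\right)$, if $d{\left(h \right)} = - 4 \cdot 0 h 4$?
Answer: $\frac{137257346512}{15903} \approx 8.6309 \cdot 10^{6}$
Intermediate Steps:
$d{\left(h \right)} = 0$ ($d{\left(h \right)} = \left(-4\right) 0 \cdot 4 = 0 \cdot 4 = 0$)
$\left(2912 - \left(- \frac{1622}{1767} + 386 \frac{225 - 830}{-444 + 579}\right)\right) \left(1859 + d{\left(21 \right)}\right) = \left(2912 - \left(- \frac{1622}{1767} + 386 \frac{225 - 830}{-444 + 579}\right)\right) \left(1859 + 0\right) = \left(2912 - \left(- \frac{1622}{1767} + \frac{386}{135 \frac{1}{-605}}\right)\right) 1859 = \left(2912 - \left(- \frac{1622}{1767} + \frac{386}{135 \left(- \frac{1}{605}\right)}\right)\right) 1859 = \left(2912 - \left(- \frac{1622}{1767} + \frac{386}{- \frac{27}{121}}\right)\right) 1859 = \left(2912 + \left(\frac{1622}{1767} - - \frac{46706}{27}\right)\right) 1859 = \left(2912 + \left(\frac{1622}{1767} + \frac{46706}{27}\right)\right) 1859 = \left(2912 + \frac{27524432}{15903}\right) 1859 = \frac{73833968}{15903} \cdot 1859 = \frac{137257346512}{15903}$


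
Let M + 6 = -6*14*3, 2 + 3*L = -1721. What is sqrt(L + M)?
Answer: I*sqrt(7491)/3 ≈ 28.85*I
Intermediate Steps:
L = -1723/3 (L = -2/3 + (1/3)*(-1721) = -2/3 - 1721/3 = -1723/3 ≈ -574.33)
M = -258 (M = -6 - 6*14*3 = -6 - 84*3 = -6 - 252 = -258)
sqrt(L + M) = sqrt(-1723/3 - 258) = sqrt(-2497/3) = I*sqrt(7491)/3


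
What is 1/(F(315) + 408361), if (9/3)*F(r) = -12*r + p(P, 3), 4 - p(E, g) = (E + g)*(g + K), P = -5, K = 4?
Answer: 1/407107 ≈ 2.4564e-6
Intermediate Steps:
p(E, g) = 4 - (4 + g)*(E + g) (p(E, g) = 4 - (E + g)*(g + 4) = 4 - (E + g)*(4 + g) = 4 - (4 + g)*(E + g))
F(r) = 6 - 4*r (F(r) = (-12*r + (4 - 1*3² - 4*(-5) - 4*3 - 1*(-5)*3))/3 = (-12*r + (4 - 1*9 + 20 - 12 + 15))/3 = (-12*r + (4 - 9 + 20 - 12 + 15))/3 = (-12*r + 18)/3 = (18 - 12*r)/3 = 6 - 4*r)
1/(F(315) + 408361) = 1/((6 - 4*315) + 408361) = 1/((6 - 1260) + 408361) = 1/(-1254 + 408361) = 1/407107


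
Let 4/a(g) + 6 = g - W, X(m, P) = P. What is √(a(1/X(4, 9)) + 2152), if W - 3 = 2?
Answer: √105430/7 ≈ 46.386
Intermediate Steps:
W = 5 (W = 3 + 2 = 5)
a(g) = 4/(-11 + g) (a(g) = 4/(-6 + (g - 1*5)) = 4/(-6 + (g - 5)) = 4/(-6 + (-5 + g)) = 4/(-11 + g))
√(a(1/X(4, 9)) + 2152) = √(4/(-11 + 1/9) + 2152) = √(4/(-11 + ⅑) + 2152) = √(4/(-98/9) + 2152) = √(4*(-9/98) + 2152) = √(-18/49 + 2152) = √(105430/49) = √105430/7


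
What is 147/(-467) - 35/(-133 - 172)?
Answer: -5698/28487 ≈ -0.20002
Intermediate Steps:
147/(-467) - 35/(-133 - 172) = 147*(-1/467) - 35/(-305) = -147/467 - 35*(-1/305) = -147/467 + 7/61 = -5698/28487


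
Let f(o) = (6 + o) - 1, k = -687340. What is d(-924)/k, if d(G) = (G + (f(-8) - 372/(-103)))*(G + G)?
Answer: -43940358/17699005 ≈ -2.4826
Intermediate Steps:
f(o) = 5 + o
d(G) = 2*G*(63/103 + G) (d(G) = (G + ((5 - 8) - 372/(-103)))*(G + G) = (G + (-3 - 372*(-1/103)))*(2*G) = (G + (-3 + 372/103))*(2*G) = (G + 63/103)*(2*G) = (63/103 + G)*(2*G) = 2*G*(63/103 + G))
d(-924)/k = ((2/103)*(-924)*(63 + 103*(-924)))/(-687340) = ((2/103)*(-924)*(63 - 95172))*(-1/687340) = ((2/103)*(-924)*(-95109))*(-1/687340) = (175761432/103)*(-1/687340) = -43940358/17699005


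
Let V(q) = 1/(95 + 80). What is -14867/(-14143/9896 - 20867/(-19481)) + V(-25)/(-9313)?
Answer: 60664022053447037/1460870008325 ≈ 41526.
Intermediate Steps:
V(q) = 1/175
-14867/(-14143/9896 - 20867/(-19481)) + V(-25)/(-9313) = -14867/(-14143/9896 - 20867/(-19481)) + (1/175)/(-9313) = -14867/(-14143*1/9896 - 20867*(-1/19481)) + (1/175)*(-1/9313) = -14867/(-14143/9896 + 271/253) - 1/1629775 = -14867/(-896363/2503688) - 1/1629775 = -14867*(-2503688/896363) - 1/1629775 = 37222329496/896363 - 1/1629775 = 60664022053447037/1460870008325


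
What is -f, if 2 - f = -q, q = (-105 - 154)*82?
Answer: 21236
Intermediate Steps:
q = -21238 (q = -259*82 = -21238)
f = -21236 (f = 2 - (-1)*(-21238) = 2 - 1*21238 = 2 - 21238 = -21236)
-f = -1*(-21236) = 21236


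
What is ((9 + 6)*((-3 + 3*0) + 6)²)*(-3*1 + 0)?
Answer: -405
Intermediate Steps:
((9 + 6)*((-3 + 3*0) + 6)²)*(-3*1 + 0) = (15*((-3 + 0) + 6)²)*(-3 + 0) = (15*(-3 + 6)²)*(-3) = (15*3²)*(-3) = (15*9)*(-3) = 135*(-3) = -405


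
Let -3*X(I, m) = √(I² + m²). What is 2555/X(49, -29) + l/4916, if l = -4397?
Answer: -4397/4916 - 7665*√3242/3242 ≈ -135.51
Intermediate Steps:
X(I, m) = -√(I² + m²)/3
2555/X(49, -29) + l/4916 = 2555/((-√(49² + (-29)²)/3)) - 4397/4916 = 2555/((-√(2401 + 841)/3)) - 4397*1/4916 = 2555/((-√3242/3)) - 4397/4916 = 2555*(-3*√3242/3242) - 4397/4916 = -7665*√3242/3242 - 4397/4916 = -4397/4916 - 7665*√3242/3242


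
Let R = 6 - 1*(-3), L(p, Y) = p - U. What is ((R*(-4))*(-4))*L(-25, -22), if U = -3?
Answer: -3168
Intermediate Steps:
L(p, Y) = 3 + p (L(p, Y) = p - 1*(-3) = p + 3 = 3 + p)
R = 9 (R = 6 + 3 = 9)
((R*(-4))*(-4))*L(-25, -22) = ((9*(-4))*(-4))*(3 - 25) = -36*(-4)*(-22) = 144*(-22) = -3168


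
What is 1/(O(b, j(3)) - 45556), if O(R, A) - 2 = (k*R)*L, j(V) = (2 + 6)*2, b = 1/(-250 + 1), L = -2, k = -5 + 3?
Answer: -249/11342950 ≈ -2.1952e-5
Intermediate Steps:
k = -2
b = -1/249 (b = 1/(-249) = -1/249 ≈ -0.0040161)
j(V) = 16 (j(V) = 8*2 = 16)
O(R, A) = 2 + 4*R (O(R, A) = 2 - 2*R*(-2) = 2 + 4*R)
1/(O(b, j(3)) - 45556) = 1/((2 + 4*(-1/249)) - 45556) = 1/((2 - 4/249) - 45556) = 1/(494/249 - 45556) = 1/(-11342950/249) = -249/11342950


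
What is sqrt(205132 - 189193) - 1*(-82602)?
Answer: 82602 + 3*sqrt(1771) ≈ 82728.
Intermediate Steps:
sqrt(205132 - 189193) - 1*(-82602) = sqrt(15939) + 82602 = 3*sqrt(1771) + 82602 = 82602 + 3*sqrt(1771)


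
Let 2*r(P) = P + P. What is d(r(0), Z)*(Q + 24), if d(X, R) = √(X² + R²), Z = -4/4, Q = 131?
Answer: 155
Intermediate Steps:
Z = -1 (Z = -4*¼ = -1)
r(P) = P (r(P) = (P + P)/2 = (2*P)/2 = P)
d(X, R) = √(R² + X²)
d(r(0), Z)*(Q + 24) = √((-1)² + 0²)*(131 + 24) = √(1 + 0)*155 = √1*155 = 1*155 = 155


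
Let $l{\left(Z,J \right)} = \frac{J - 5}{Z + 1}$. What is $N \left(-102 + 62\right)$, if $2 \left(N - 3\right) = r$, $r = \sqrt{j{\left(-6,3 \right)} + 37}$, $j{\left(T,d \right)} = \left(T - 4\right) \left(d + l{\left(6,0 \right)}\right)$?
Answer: $-120 - \frac{60 \sqrt{77}}{7} \approx -195.21$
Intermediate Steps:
$l{\left(Z,J \right)} = \frac{-5 + J}{1 + Z}$
$j{\left(T,d \right)} = \left(-4 + T\right) \left(- \frac{5}{7} + d\right)$ ($j{\left(T,d \right)} = \left(T - 4\right) \left(d + \frac{-5 + 0}{1 + 6}\right) = \left(-4 + T\right) \left(d + \frac{1}{7} \left(-5\right)\right) = \left(-4 + T\right) \left(d - \frac{5}{7}\right) = \left(-4 + T\right) \left(- \frac{5}{7} + d\right)$)
$r = \frac{3 \sqrt{77}}{7}$ ($r = \sqrt{\left(\frac{20}{7} - 12 - - \frac{30}{7} - 18\right) + 37} = \sqrt{\left(\frac{20}{7} - 12 + \frac{30}{7} - 18\right) + 37} = \sqrt{- \frac{160}{7} + 37} = \sqrt{\frac{99}{7}} = \frac{3 \sqrt{77}}{7} \approx 3.7607$)
$N = 3 + \frac{3 \sqrt{77}}{14}$ ($N = 3 + \frac{\frac{3}{7} \sqrt{77}}{2} = 3 + \frac{3 \sqrt{77}}{14} \approx 4.8803$)
$N \left(-102 + 62\right) = \left(3 + \frac{3 \sqrt{77}}{14}\right) \left(-102 + 62\right) = \left(3 + \frac{3 \sqrt{77}}{14}\right) \left(-40\right) = -120 - \frac{60 \sqrt{77}}{7}$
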